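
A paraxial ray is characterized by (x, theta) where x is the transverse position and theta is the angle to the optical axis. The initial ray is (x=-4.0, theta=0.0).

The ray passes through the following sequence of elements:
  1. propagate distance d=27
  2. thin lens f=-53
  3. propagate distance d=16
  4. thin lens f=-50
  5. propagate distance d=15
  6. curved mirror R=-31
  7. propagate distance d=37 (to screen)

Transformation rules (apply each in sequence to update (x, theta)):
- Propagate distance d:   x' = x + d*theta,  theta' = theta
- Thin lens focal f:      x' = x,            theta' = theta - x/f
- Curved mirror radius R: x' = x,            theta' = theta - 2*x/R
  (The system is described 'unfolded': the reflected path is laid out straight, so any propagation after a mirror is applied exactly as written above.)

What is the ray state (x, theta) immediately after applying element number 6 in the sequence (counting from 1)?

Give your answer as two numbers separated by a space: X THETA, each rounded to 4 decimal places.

Initial: x=-4.0000 theta=0.0000
After 1 (propagate distance d=27): x=-4.0000 theta=0.0000
After 2 (thin lens f=-53): x=-4.0000 theta=-4/53 (≈-0.0755)
After 3 (propagate distance d=16): x=-276/53 (≈-5.2075) theta=-4/53 (≈-0.0755)
After 4 (thin lens f=-50): x=-276/53 (≈-5.2075) theta=-238/1325 (≈-0.1796)
After 5 (propagate distance d=15): x=-2094/265 (≈-7.9019) theta=-238/1325 (≈-0.1796)
After 6 (curved mirror R=-31): x=-2094/265 (≈-7.9019) theta=-28318/41075 (≈-0.6894)
Rounded to 4 decimal places: x = -7.9019, theta = -0.6894

Answer: -7.9019 -0.6894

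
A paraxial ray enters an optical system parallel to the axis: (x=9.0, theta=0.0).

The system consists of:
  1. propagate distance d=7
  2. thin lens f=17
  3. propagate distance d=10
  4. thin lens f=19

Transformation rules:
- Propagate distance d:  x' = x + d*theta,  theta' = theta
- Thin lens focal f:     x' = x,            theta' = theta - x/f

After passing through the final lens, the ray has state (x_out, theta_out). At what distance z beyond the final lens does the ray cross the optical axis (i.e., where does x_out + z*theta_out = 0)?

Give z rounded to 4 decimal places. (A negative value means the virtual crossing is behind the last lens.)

Answer: 5.1154

Derivation:
Initial: x=9.0000 theta=0.0000
After 1 (propagate distance d=7): x=9.0000 theta=0.0000
After 2 (thin lens f=17): x=9.0000 theta=-9/17 (≈-0.5294)
After 3 (propagate distance d=10): x=63/17 (≈3.7059) theta=-9/17 (≈-0.5294)
After 4 (thin lens f=19): x=63/17 (≈3.7059) theta=-234/323 (≈-0.7245)
z_focus = -x_out/theta_out = -(63/17)/(-234/323) = 133/26 ≈ 5.1154
Rounded to 4 decimal places: z = 5.1154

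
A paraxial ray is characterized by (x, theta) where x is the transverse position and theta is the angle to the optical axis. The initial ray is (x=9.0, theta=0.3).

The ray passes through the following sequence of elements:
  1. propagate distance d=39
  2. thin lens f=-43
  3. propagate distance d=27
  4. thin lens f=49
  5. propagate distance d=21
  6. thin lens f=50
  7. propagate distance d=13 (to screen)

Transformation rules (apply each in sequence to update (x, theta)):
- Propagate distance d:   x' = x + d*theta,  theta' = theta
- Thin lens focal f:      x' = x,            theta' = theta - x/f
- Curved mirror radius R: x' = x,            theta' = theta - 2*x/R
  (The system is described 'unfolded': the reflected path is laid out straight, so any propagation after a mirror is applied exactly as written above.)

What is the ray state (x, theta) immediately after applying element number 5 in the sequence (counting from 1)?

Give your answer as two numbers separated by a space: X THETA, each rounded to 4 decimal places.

Answer: 40.2937 -0.0716

Derivation:
Initial: x=9.0000 theta=0.3000
After 1 (propagate distance d=39): x=20.7000 theta=0.3000
After 2 (thin lens f=-43): x=20.7000 theta=168/215 (≈0.7814)
After 3 (propagate distance d=27): x=17973/430 (≈41.7977) theta=168/215 (≈0.7814)
After 4 (thin lens f=49): x=17973/430 (≈41.7977) theta=-1509/21070 (≈-0.0716)
After 5 (propagate distance d=21): x=60642/1505 (≈40.2937) theta=-1509/21070 (≈-0.0716)
Rounded to 4 decimal places: x = 40.2937, theta = -0.0716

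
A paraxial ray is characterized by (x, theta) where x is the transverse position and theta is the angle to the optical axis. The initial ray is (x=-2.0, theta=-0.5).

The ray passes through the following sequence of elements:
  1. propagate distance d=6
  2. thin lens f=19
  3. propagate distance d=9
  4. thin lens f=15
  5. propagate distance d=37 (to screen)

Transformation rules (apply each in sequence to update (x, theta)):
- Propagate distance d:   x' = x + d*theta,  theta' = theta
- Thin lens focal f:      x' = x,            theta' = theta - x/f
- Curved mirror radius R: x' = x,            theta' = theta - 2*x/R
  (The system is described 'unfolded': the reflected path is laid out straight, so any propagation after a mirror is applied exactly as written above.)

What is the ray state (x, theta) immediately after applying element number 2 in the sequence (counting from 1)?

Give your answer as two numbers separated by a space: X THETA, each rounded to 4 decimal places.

Initial: x=-2.0000 theta=-0.5000
After 1 (propagate distance d=6): x=-5.0000 theta=-0.5000
After 2 (thin lens f=19): x=-5.0000 theta=-9/38 (≈-0.2368)
Rounded to 4 decimal places: x = -5.0000, theta = -0.2368

Answer: -5.0000 -0.2368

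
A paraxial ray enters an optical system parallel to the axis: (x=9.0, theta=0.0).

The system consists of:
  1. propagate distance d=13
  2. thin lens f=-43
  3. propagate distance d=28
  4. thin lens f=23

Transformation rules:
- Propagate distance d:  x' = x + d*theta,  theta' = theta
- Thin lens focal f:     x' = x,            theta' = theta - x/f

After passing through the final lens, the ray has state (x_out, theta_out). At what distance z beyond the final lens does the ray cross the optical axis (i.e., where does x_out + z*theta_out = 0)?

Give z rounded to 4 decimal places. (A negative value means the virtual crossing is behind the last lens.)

Answer: 34.0208

Derivation:
Initial: x=9.0000 theta=0.0000
After 1 (propagate distance d=13): x=9.0000 theta=0.0000
After 2 (thin lens f=-43): x=9.0000 theta=9/43 (≈0.2093)
After 3 (propagate distance d=28): x=639/43 (≈14.8605) theta=9/43 (≈0.2093)
After 4 (thin lens f=23): x=639/43 (≈14.8605) theta=-432/989 (≈-0.4368)
z_focus = -x_out/theta_out = -(639/43)/(-432/989) = 1633/48 ≈ 34.0208
Rounded to 4 decimal places: z = 34.0208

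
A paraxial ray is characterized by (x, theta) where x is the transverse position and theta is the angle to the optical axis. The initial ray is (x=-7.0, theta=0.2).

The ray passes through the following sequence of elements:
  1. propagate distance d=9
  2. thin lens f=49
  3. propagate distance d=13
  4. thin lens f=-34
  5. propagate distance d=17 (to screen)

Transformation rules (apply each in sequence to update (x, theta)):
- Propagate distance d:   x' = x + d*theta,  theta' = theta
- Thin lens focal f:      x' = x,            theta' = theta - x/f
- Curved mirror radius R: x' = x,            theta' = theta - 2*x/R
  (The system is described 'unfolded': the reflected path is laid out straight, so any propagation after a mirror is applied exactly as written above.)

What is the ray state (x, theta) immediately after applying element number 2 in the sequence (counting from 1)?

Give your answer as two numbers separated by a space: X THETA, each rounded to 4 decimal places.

Answer: -5.2000 0.3061

Derivation:
Initial: x=-7.0000 theta=0.2000
After 1 (propagate distance d=9): x=-5.2000 theta=0.2000
After 2 (thin lens f=49): x=-5.2000 theta=15/49 (≈0.3061)
Rounded to 4 decimal places: x = -5.2000, theta = 0.3061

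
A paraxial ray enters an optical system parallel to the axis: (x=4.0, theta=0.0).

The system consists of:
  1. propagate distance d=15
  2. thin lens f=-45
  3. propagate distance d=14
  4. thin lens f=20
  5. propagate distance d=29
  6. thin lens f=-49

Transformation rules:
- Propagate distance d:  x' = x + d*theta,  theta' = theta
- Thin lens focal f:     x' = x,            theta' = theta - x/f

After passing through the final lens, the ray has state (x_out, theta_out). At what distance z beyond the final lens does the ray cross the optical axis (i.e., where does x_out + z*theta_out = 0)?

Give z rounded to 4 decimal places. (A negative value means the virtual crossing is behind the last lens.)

Initial: x=4.0000 theta=0.0000
After 1 (propagate distance d=15): x=4.0000 theta=0.0000
After 2 (thin lens f=-45): x=4.0000 theta=4/45 (≈0.0889)
After 3 (propagate distance d=14): x=236/45 (≈5.2444) theta=4/45 (≈0.0889)
After 4 (thin lens f=20): x=236/45 (≈5.2444) theta=-13/75 (≈-0.1733)
After 5 (propagate distance d=29): x=49/225 (≈0.2178) theta=-13/75 (≈-0.1733)
After 6 (thin lens f=-49): x=49/225 (≈0.2178) theta=-38/225 (≈-0.1689)
z_focus = -x_out/theta_out = -(49/225)/(-38/225) = 49/38 ≈ 1.2895
Rounded to 4 decimal places: z = 1.2895

Answer: 1.2895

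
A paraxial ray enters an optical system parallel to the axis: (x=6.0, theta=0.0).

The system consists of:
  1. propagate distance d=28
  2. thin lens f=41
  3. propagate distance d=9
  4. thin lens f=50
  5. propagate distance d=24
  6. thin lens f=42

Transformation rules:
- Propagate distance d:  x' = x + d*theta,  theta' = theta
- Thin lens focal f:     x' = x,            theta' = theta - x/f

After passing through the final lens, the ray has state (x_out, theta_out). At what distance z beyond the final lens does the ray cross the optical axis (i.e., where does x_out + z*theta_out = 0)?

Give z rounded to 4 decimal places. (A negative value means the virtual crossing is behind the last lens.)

Initial: x=6.0000 theta=0.0000
After 1 (propagate distance d=28): x=6.0000 theta=0.0000
After 2 (thin lens f=41): x=6.0000 theta=-6/41 (≈-0.1463)
After 3 (propagate distance d=9): x=192/41 (≈4.6829) theta=-6/41 (≈-0.1463)
After 4 (thin lens f=50): x=192/41 (≈4.6829) theta=-0.2400
After 5 (propagate distance d=24): x=-1104/1025 (≈-1.0771) theta=-0.2400
After 6 (thin lens f=42): x=-1104/1025 (≈-1.0771) theta=-1538/7175 (≈-0.2144)
z_focus = -x_out/theta_out = -(-1104/1025)/(-1538/7175) = -3864/769 ≈ -5.0247
Rounded to 4 decimal places: z = -5.0247

Answer: -5.0247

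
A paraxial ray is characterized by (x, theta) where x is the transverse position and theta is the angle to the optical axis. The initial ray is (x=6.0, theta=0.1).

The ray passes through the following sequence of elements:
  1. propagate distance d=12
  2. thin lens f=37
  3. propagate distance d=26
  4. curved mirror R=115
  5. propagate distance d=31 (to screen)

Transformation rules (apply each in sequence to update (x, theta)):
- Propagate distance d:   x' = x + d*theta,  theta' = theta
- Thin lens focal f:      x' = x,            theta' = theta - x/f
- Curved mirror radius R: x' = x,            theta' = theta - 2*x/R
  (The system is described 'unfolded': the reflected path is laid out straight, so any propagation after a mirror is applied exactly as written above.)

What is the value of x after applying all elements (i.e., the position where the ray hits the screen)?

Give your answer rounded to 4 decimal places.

Initial: x=6.0000 theta=0.1000
After 1 (propagate distance d=12): x=7.2000 theta=0.1000
After 2 (thin lens f=37): x=7.2000 theta=-7/74 (≈-0.0946)
After 3 (propagate distance d=26): x=877/185 (≈4.7405) theta=-7/74 (≈-0.0946)
After 4 (curved mirror R=115): x=877/185 (≈4.7405) theta=-7533/42550 (≈-0.1770)
After 5 (propagate distance d=31 (to screen)): x=-31813/42550 (≈-0.7477) theta=-7533/42550 (≈-0.1770)
Rounded to 4 decimal places: x = -0.7477

Answer: -0.7477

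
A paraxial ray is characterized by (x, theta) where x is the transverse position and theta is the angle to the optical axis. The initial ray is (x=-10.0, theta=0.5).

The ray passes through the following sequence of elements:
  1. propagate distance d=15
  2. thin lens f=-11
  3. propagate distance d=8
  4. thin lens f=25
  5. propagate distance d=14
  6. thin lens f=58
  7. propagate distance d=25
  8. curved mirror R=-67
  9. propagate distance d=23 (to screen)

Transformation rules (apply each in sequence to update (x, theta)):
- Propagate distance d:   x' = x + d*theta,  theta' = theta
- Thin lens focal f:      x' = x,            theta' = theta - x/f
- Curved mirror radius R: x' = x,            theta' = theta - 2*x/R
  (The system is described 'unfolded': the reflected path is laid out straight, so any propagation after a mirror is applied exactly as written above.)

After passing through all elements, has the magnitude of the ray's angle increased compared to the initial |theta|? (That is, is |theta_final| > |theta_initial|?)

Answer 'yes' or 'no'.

Initial: x=-10.0000 theta=0.5000
After 1 (propagate distance d=15): x=-2.5000 theta=0.5000
After 2 (thin lens f=-11): x=-2.5000 theta=3/11 (≈0.2727)
After 3 (propagate distance d=8): x=-7/22 (≈-0.3182) theta=3/11 (≈0.2727)
After 4 (thin lens f=25): x=-7/22 (≈-0.3182) theta=157/550 (≈0.2855)
After 5 (propagate distance d=14): x=2023/550 (≈3.6782) theta=157/550 (≈0.2855)
After 6 (thin lens f=58): x=2023/550 (≈3.6782) theta=7083/31900 (≈0.2220)
After 7 (propagate distance d=25): x=294409/31900 (≈9.2291) theta=7083/31900 (≈0.2220)
After 8 (curved mirror R=-67): x=294409/31900 (≈9.2291) theta=1063379/2137300 (≈0.4975)
After 9 (propagate distance d=23 (to screen)): x=2209156/106865 (≈20.6724) theta=1063379/2137300 (≈0.4975)
|theta_initial|=0.5000 |theta_final|=1063379/2137300 (≈0.4975) -> not increased

Answer: no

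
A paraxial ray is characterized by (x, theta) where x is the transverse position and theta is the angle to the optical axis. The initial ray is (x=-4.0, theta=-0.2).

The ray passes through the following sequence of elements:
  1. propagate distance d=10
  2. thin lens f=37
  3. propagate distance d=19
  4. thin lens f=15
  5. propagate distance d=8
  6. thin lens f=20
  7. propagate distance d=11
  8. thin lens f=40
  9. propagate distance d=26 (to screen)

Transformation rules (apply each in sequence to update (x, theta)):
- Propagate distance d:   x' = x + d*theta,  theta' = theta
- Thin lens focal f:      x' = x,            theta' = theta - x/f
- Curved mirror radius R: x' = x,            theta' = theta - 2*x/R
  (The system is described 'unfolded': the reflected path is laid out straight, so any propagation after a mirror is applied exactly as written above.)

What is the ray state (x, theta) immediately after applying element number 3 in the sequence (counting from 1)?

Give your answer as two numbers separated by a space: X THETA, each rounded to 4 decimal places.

Answer: -6.7189 -0.0378

Derivation:
Initial: x=-4.0000 theta=-0.2000
After 1 (propagate distance d=10): x=-6.0000 theta=-0.2000
After 2 (thin lens f=37): x=-6.0000 theta=-7/185 (≈-0.0378)
After 3 (propagate distance d=19): x=-1243/185 (≈-6.7189) theta=-7/185 (≈-0.0378)
Rounded to 4 decimal places: x = -6.7189, theta = -0.0378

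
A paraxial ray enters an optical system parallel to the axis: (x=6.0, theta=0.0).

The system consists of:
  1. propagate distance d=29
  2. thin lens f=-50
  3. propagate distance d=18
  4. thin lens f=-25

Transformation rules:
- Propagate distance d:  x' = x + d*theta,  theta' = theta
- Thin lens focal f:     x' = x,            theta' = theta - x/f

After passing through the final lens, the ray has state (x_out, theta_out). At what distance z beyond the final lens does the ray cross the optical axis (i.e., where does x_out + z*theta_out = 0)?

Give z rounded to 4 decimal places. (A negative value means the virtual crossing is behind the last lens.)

Answer: -18.2796

Derivation:
Initial: x=6.0000 theta=0.0000
After 1 (propagate distance d=29): x=6.0000 theta=0.0000
After 2 (thin lens f=-50): x=6.0000 theta=0.1200
After 3 (propagate distance d=18): x=8.1600 theta=0.1200
After 4 (thin lens f=-25): x=8.1600 theta=0.4464
z_focus = -x_out/theta_out = -(8.1600)/(0.4464) = -1700/93 ≈ -18.2796
Rounded to 4 decimal places: z = -18.2796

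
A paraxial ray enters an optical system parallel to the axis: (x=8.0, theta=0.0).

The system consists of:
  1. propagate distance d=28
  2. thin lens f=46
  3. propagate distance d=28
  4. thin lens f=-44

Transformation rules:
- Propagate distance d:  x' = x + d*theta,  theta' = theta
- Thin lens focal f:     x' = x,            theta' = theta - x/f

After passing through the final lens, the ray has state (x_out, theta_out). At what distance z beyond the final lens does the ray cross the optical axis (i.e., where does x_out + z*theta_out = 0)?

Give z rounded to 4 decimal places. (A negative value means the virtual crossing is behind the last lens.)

Answer: 30.4615

Derivation:
Initial: x=8.0000 theta=0.0000
After 1 (propagate distance d=28): x=8.0000 theta=0.0000
After 2 (thin lens f=46): x=8.0000 theta=-4/23 (≈-0.1739)
After 3 (propagate distance d=28): x=72/23 (≈3.1304) theta=-4/23 (≈-0.1739)
After 4 (thin lens f=-44): x=72/23 (≈3.1304) theta=-26/253 (≈-0.1028)
z_focus = -x_out/theta_out = -(72/23)/(-26/253) = 396/13 ≈ 30.4615
Rounded to 4 decimal places: z = 30.4615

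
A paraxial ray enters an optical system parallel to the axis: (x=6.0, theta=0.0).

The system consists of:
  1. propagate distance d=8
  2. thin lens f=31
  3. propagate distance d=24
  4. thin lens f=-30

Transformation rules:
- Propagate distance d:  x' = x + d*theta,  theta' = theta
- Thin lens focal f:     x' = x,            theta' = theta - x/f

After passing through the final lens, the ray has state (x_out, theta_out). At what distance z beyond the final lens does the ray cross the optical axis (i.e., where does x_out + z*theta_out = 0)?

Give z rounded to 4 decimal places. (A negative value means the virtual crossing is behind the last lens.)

Initial: x=6.0000 theta=0.0000
After 1 (propagate distance d=8): x=6.0000 theta=0.0000
After 2 (thin lens f=31): x=6.0000 theta=-6/31 (≈-0.1935)
After 3 (propagate distance d=24): x=42/31 (≈1.3548) theta=-6/31 (≈-0.1935)
After 4 (thin lens f=-30): x=42/31 (≈1.3548) theta=-23/155 (≈-0.1484)
z_focus = -x_out/theta_out = -(42/31)/(-23/155) = 210/23 ≈ 9.1304
Rounded to 4 decimal places: z = 9.1304

Answer: 9.1304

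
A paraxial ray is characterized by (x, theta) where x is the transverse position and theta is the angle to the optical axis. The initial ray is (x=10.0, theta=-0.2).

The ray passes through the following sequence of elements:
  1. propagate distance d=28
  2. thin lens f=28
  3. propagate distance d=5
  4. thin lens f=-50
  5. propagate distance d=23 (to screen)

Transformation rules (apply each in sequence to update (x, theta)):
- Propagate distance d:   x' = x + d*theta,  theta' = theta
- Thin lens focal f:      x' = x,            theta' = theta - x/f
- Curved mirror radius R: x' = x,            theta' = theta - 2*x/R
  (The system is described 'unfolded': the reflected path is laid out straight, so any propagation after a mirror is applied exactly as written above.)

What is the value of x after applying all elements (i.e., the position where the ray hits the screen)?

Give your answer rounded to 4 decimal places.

Initial: x=10.0000 theta=-0.2000
After 1 (propagate distance d=28): x=4.4000 theta=-0.2000
After 2 (thin lens f=28): x=4.4000 theta=-5/14 (≈-0.3571)
After 3 (propagate distance d=5): x=183/70 (≈2.6143) theta=-5/14 (≈-0.3571)
After 4 (thin lens f=-50): x=183/70 (≈2.6143) theta=-1067/3500 (≈-0.3049)
After 5 (propagate distance d=23 (to screen)): x=-15391/3500 (≈-4.3974) theta=-1067/3500 (≈-0.3049)
Rounded to 4 decimal places: x = -4.3974

Answer: -4.3974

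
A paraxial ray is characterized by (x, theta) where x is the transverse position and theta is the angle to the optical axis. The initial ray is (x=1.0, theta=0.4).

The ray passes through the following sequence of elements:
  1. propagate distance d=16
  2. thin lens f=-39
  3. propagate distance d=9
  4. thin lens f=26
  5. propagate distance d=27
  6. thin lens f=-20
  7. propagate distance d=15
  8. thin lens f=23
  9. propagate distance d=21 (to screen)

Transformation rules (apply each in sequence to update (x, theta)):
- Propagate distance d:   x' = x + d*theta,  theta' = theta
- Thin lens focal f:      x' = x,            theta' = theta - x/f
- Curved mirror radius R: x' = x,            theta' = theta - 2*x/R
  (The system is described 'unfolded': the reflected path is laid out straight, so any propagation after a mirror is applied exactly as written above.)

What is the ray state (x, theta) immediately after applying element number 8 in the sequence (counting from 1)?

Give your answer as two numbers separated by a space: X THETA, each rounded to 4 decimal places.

Initial: x=1.0000 theta=0.4000
After 1 (propagate distance d=16): x=7.4000 theta=0.4000
After 2 (thin lens f=-39): x=7.4000 theta=23/39 (≈0.5897)
After 3 (propagate distance d=9): x=826/65 (≈12.7077) theta=23/39 (≈0.5897)
After 4 (thin lens f=26): x=826/65 (≈12.7077) theta=256/2535 (≈0.1010)
After 5 (propagate distance d=27): x=13042/845 (≈15.4343) theta=256/2535 (≈0.1010)
After 6 (thin lens f=-20): x=13042/845 (≈15.4343) theta=22123/25350 (≈0.8727)
After 7 (propagate distance d=15): x=48207/1690 (≈28.5249) theta=22123/25350 (≈0.8727)
After 8 (thin lens f=23): x=48207/1690 (≈28.5249) theta=-107138/291525 (≈-0.3675)
Rounded to 4 decimal places: x = 28.5249, theta = -0.3675

Answer: 28.5249 -0.3675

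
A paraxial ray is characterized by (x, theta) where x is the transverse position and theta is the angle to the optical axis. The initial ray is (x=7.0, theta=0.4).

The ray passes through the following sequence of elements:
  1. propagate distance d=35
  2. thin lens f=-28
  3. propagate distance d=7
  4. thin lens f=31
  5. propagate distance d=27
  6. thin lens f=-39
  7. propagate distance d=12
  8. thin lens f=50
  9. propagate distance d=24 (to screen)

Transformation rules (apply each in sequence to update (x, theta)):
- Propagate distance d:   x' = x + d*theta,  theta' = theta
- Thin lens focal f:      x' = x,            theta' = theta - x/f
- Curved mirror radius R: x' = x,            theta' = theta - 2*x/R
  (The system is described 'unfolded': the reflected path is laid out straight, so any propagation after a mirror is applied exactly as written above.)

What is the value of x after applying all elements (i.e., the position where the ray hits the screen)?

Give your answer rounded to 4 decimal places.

Initial: x=7.0000 theta=0.4000
After 1 (propagate distance d=35): x=21.0000 theta=0.4000
After 2 (thin lens f=-28): x=21.0000 theta=1.1500
After 3 (propagate distance d=7): x=29.0500 theta=1.1500
After 4 (thin lens f=31): x=29.0500 theta=33/155 (≈0.2129)
After 5 (propagate distance d=27): x=4315/124 (≈34.7984) theta=33/155 (≈0.2129)
After 6 (thin lens f=-39): x=4315/124 (≈34.7984) theta=26723/24180 (≈1.1052)
After 7 (propagate distance d=12): x=387367/8060 (≈48.0604) theta=26723/24180 (≈1.1052)
After 8 (thin lens f=50): x=387367/8060 (≈48.0604) theta=174049/1209000 (≈0.1440)
After 9 (propagate distance d=24 (to screen)): x=10380371/201500 (≈51.5155) theta=174049/1209000 (≈0.1440)
Rounded to 4 decimal places: x = 51.5155

Answer: 51.5155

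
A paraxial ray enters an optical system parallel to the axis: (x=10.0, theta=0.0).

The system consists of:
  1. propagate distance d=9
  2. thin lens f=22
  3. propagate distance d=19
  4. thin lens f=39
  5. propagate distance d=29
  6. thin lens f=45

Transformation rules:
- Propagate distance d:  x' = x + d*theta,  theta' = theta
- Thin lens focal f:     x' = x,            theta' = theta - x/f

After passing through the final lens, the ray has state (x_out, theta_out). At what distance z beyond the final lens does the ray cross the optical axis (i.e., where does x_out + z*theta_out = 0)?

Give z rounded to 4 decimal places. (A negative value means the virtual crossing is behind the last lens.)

Initial: x=10.0000 theta=0.0000
After 1 (propagate distance d=9): x=10.0000 theta=0.0000
After 2 (thin lens f=22): x=10.0000 theta=-5/11 (≈-0.4545)
After 3 (propagate distance d=19): x=15/11 (≈1.3636) theta=-5/11 (≈-0.4545)
After 4 (thin lens f=39): x=15/11 (≈1.3636) theta=-70/143 (≈-0.4895)
After 5 (propagate distance d=29): x=-1835/143 (≈-12.8322) theta=-70/143 (≈-0.4895)
After 6 (thin lens f=45): x=-1835/143 (≈-12.8322) theta=-263/1287 (≈-0.2044)
z_focus = -x_out/theta_out = -(-1835/143)/(-263/1287) = -16515/263 ≈ -62.7947
Rounded to 4 decimal places: z = -62.7947

Answer: -62.7947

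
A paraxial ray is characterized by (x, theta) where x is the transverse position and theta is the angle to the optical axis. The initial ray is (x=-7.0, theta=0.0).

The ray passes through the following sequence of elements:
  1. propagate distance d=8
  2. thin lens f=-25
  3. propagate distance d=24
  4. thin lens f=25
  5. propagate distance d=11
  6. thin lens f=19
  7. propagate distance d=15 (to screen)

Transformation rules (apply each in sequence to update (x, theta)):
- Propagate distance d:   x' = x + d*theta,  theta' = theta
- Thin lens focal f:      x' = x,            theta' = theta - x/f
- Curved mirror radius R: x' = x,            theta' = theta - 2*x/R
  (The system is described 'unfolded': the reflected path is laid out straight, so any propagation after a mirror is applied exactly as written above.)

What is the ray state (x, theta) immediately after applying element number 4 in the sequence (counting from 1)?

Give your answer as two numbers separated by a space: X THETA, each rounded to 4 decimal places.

Initial: x=-7.0000 theta=0.0000
After 1 (propagate distance d=8): x=-7.0000 theta=0.0000
After 2 (thin lens f=-25): x=-7.0000 theta=-0.2800
After 3 (propagate distance d=24): x=-13.7200 theta=-0.2800
After 4 (thin lens f=25): x=-13.7200 theta=0.2688
Rounded to 4 decimal places: x = -13.7200, theta = 0.2688

Answer: -13.7200 0.2688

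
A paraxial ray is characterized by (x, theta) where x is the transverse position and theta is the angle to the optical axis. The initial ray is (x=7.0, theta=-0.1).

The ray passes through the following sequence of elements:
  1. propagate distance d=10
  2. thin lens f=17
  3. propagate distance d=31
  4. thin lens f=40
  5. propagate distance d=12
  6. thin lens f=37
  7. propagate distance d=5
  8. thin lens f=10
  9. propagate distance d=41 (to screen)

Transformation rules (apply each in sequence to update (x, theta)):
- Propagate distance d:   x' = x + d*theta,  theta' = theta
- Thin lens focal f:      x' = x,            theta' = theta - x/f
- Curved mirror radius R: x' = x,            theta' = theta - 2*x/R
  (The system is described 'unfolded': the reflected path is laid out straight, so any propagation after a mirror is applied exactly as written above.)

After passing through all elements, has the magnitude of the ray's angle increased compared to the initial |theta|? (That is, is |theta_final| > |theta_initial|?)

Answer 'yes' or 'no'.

Initial: x=7.0000 theta=-0.1000
After 1 (propagate distance d=10): x=6.0000 theta=-0.1000
After 2 (thin lens f=17): x=6.0000 theta=-77/170 (≈-0.4529)
After 3 (propagate distance d=31): x=-1367/170 (≈-8.0412) theta=-77/170 (≈-0.4529)
After 4 (thin lens f=40): x=-1367/170 (≈-8.0412) theta=-1713/6800 (≈-0.2519)
After 5 (propagate distance d=12): x=-18809/1700 (≈-11.0641) theta=-1713/6800 (≈-0.2519)
After 6 (thin lens f=37): x=-18809/1700 (≈-11.0641) theta=2371/50320 (≈0.0471)
After 7 (propagate distance d=5): x=-2724457/251600 (≈-10.8285) theta=2371/50320 (≈0.0471)
After 8 (thin lens f=10): x=-2724457/251600 (≈-10.8285) theta=2843007/2516000 (≈1.1300)
After 9 (propagate distance d=41 (to screen)): x=89318717/2516000 (≈35.5003) theta=2843007/2516000 (≈1.1300)
|theta_initial|=0.1000 |theta_final|=2843007/2516000 (≈1.1300) -> increased

Answer: yes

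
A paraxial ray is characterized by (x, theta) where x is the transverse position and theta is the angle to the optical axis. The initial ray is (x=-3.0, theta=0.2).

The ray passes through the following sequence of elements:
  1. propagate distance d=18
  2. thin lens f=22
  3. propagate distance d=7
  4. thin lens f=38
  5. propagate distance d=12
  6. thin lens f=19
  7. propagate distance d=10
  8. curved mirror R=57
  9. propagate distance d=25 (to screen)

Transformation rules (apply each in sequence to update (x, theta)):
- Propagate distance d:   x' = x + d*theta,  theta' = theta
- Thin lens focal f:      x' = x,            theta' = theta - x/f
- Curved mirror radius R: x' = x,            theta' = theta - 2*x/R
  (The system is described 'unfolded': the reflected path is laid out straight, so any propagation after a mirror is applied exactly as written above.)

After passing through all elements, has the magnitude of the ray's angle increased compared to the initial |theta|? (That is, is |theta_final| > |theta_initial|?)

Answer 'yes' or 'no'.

Answer: no

Derivation:
Initial: x=-3.0000 theta=0.2000
After 1 (propagate distance d=18): x=0.6000 theta=0.2000
After 2 (thin lens f=22): x=0.6000 theta=19/110 (≈0.1727)
After 3 (propagate distance d=7): x=199/110 (≈1.8091) theta=19/110 (≈0.1727)
After 4 (thin lens f=38): x=199/110 (≈1.8091) theta=523/4180 (≈0.1251)
After 5 (propagate distance d=12): x=629/190 (≈3.3105) theta=523/4180 (≈0.1251)
After 6 (thin lens f=19): x=629/190 (≈3.3105) theta=-3901/79420 (≈-0.0491)
After 7 (propagate distance d=10): x=55978/19855 (≈2.8193) theta=-3901/79420 (≈-0.0491)
After 8 (curved mirror R=57): x=55978/19855 (≈2.8193) theta=-670181/4526940 (≈-0.1480)
After 9 (propagate distance d=25 (to screen)): x=-3991541/4526940 (≈-0.8817) theta=-670181/4526940 (≈-0.1480)
|theta_initial|=0.2000 |theta_final|=670181/4526940 (≈0.1480) -> not increased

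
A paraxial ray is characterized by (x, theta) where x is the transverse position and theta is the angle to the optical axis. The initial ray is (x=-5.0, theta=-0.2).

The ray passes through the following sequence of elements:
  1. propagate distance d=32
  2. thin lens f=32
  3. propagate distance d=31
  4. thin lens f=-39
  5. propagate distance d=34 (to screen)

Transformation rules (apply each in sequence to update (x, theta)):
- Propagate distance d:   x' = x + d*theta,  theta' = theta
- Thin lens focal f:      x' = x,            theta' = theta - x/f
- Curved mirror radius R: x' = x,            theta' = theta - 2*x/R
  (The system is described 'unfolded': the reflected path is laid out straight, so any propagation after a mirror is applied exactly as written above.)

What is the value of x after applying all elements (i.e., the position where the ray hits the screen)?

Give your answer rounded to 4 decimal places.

Answer: -6.9595

Derivation:
Initial: x=-5.0000 theta=-0.2000
After 1 (propagate distance d=32): x=-11.4000 theta=-0.2000
After 2 (thin lens f=32): x=-11.4000 theta=5/32 (≈0.1563)
After 3 (propagate distance d=31): x=-1049/160 (≈-6.5563) theta=5/32 (≈0.1563)
After 4 (thin lens f=-39): x=-1049/160 (≈-6.5563) theta=-37/3120 (≈-0.0119)
After 5 (propagate distance d=34 (to screen)): x=-43427/6240 (≈-6.9595) theta=-37/3120 (≈-0.0119)
Rounded to 4 decimal places: x = -6.9595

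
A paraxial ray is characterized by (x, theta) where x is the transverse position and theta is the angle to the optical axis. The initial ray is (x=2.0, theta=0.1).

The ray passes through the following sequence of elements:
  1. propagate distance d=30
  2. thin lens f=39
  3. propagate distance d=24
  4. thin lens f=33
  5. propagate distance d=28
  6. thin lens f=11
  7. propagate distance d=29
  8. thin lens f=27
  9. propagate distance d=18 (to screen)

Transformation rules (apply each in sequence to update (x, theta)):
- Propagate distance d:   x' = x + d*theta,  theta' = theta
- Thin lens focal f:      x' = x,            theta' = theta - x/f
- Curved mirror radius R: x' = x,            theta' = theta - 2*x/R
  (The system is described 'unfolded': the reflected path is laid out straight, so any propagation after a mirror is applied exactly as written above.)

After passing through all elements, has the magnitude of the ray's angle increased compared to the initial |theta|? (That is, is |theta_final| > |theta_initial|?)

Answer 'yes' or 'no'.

Answer: no

Derivation:
Initial: x=2.0000 theta=0.1000
After 1 (propagate distance d=30): x=5.0000 theta=0.1000
After 2 (thin lens f=39): x=5.0000 theta=-11/390 (≈-0.0282)
After 3 (propagate distance d=24): x=281/65 (≈4.3231) theta=-11/390 (≈-0.0282)
After 4 (thin lens f=33): x=281/65 (≈4.3231) theta=-683/4290 (≈-0.1592)
After 5 (propagate distance d=28): x=-289/2145 (≈-0.1347) theta=-683/4290 (≈-0.1592)
After 6 (thin lens f=11): x=-289/2145 (≈-0.1347) theta=-1387/9438 (≈-0.1470)
After 7 (propagate distance d=29): x=-207473/47190 (≈-4.3965) theta=-1387/9438 (≈-0.1470)
After 8 (thin lens f=27): x=-207473/47190 (≈-4.3965) theta=778/49005 (≈0.0159)
After 9 (propagate distance d=18 (to screen)): x=-581963/141570 (≈-4.1108) theta=778/49005 (≈0.0159)
|theta_initial|=0.1000 |theta_final|=778/49005 (≈0.0159) -> not increased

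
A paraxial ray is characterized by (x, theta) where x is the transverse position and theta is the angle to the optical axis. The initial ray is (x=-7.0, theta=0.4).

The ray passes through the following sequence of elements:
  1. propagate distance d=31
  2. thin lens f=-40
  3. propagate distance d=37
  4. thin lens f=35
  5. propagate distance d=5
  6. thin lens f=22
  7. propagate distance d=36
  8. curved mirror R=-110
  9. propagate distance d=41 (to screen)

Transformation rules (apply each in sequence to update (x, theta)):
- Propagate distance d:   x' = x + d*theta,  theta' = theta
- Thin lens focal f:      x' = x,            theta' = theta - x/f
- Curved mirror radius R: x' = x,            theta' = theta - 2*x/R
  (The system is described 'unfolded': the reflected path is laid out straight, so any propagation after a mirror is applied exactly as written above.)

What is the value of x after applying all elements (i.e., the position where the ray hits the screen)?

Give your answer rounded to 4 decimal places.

Answer: -91.3852

Derivation:
Initial: x=-7.0000 theta=0.4000
After 1 (propagate distance d=31): x=5.4000 theta=0.4000
After 2 (thin lens f=-40): x=5.4000 theta=0.5350
After 3 (propagate distance d=37): x=25.1950 theta=0.5350
After 4 (thin lens f=35): x=25.1950 theta=-647/3500 (≈-0.1849)
After 5 (propagate distance d=5): x=33979/1400 (≈24.2707) theta=-647/3500 (≈-0.1849)
After 6 (thin lens f=22): x=33979/1400 (≈24.2707) theta=-18033/14000 (≈-1.2881)
After 7 (propagate distance d=36): x=-154699/7000 (≈-22.0999) theta=-18033/14000 (≈-1.2881)
After 8 (curved mirror R=-110): x=-154699/7000 (≈-22.0999) theta=-1301213/770000 (≈-1.6899)
After 9 (propagate distance d=41 (to screen)): x=-70366623/770000 (≈-91.3852) theta=-1301213/770000 (≈-1.6899)
Rounded to 4 decimal places: x = -91.3852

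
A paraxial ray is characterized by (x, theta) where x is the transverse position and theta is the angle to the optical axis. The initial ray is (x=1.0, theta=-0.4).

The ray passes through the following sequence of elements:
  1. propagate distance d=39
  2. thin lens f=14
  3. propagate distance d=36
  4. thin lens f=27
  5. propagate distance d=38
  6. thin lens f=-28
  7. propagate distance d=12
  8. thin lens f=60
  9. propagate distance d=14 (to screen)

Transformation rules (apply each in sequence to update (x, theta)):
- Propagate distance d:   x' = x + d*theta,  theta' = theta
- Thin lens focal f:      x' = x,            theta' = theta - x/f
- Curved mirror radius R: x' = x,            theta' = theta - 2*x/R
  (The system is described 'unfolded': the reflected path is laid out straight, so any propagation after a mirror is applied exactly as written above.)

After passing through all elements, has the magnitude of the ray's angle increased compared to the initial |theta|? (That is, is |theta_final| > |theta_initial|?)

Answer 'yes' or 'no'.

Answer: yes

Derivation:
Initial: x=1.0000 theta=-0.4000
After 1 (propagate distance d=39): x=-14.6000 theta=-0.4000
After 2 (thin lens f=14): x=-14.6000 theta=9/14 (≈0.6429)
After 3 (propagate distance d=36): x=299/35 (≈8.5429) theta=9/14 (≈0.6429)
After 4 (thin lens f=27): x=299/35 (≈8.5429) theta=617/1890 (≈0.3265)
After 5 (propagate distance d=38): x=2828/135 (≈20.9481) theta=617/1890 (≈0.3265)
After 6 (thin lens f=-28): x=2828/135 (≈20.9481) theta=677/630 (≈1.0746)
After 7 (propagate distance d=12): x=31982/945 (≈33.8434) theta=677/630 (≈1.0746)
After 8 (thin lens f=60): x=31982/945 (≈33.8434) theta=7237/14175 (≈0.5105)
After 9 (propagate distance d=14 (to screen)): x=581048/14175 (≈40.9910) theta=7237/14175 (≈0.5105)
|theta_initial|=0.4000 |theta_final|=7237/14175 (≈0.5105) -> increased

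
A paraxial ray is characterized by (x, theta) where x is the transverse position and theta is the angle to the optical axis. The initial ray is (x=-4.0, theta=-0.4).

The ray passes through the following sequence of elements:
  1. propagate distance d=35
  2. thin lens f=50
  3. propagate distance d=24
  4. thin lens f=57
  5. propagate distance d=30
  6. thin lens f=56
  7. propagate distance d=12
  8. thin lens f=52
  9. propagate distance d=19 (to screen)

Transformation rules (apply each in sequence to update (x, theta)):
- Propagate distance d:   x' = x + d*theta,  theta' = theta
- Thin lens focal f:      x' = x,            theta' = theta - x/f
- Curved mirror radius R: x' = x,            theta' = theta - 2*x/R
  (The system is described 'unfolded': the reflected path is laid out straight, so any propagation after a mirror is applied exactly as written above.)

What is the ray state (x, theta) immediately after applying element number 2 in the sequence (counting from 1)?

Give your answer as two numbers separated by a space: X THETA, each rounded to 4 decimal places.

Initial: x=-4.0000 theta=-0.4000
After 1 (propagate distance d=35): x=-18.0000 theta=-0.4000
After 2 (thin lens f=50): x=-18.0000 theta=-0.0400
Rounded to 4 decimal places: x = -18.0000, theta = -0.0400

Answer: -18.0000 -0.0400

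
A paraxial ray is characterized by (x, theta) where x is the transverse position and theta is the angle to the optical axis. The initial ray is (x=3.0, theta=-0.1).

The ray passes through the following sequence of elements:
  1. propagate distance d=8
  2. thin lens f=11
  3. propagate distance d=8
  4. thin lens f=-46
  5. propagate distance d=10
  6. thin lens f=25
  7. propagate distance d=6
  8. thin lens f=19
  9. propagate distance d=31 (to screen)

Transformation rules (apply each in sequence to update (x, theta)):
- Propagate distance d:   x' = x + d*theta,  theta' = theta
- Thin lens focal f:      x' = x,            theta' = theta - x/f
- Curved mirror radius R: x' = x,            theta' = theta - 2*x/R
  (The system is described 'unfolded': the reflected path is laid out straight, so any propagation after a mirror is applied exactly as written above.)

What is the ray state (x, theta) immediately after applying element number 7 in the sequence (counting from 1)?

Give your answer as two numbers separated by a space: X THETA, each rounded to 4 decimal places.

Answer: -4.2911 -0.1746

Derivation:
Initial: x=3.0000 theta=-0.1000
After 1 (propagate distance d=8): x=2.2000 theta=-0.1000
After 2 (thin lens f=11): x=2.2000 theta=-0.3000
After 3 (propagate distance d=8): x=-0.2000 theta=-0.3000
After 4 (thin lens f=-46): x=-0.2000 theta=-7/23 (≈-0.3043)
After 5 (propagate distance d=10): x=-373/115 (≈-3.2435) theta=-7/23 (≈-0.3043)
After 6 (thin lens f=25): x=-373/115 (≈-3.2435) theta=-502/2875 (≈-0.1746)
After 7 (propagate distance d=6): x=-12337/2875 (≈-4.2911) theta=-502/2875 (≈-0.1746)
Rounded to 4 decimal places: x = -4.2911, theta = -0.1746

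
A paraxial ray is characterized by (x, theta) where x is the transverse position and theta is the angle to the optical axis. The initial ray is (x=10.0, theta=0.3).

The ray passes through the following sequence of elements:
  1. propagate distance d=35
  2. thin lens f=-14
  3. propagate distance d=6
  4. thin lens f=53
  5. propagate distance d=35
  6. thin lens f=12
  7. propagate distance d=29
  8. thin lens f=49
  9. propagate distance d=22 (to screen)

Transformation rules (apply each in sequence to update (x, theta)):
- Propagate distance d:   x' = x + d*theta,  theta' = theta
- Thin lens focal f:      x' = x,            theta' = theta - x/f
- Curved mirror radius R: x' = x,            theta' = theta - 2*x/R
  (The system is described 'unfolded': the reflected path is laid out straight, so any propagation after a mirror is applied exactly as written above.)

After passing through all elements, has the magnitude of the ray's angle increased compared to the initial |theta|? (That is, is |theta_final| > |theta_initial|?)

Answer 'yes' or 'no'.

Initial: x=10.0000 theta=0.3000
After 1 (propagate distance d=35): x=20.5000 theta=0.3000
After 2 (thin lens f=-14): x=20.5000 theta=247/140 (≈1.7643)
After 3 (propagate distance d=6): x=1088/35 (≈31.0857) theta=247/140 (≈1.7643)
After 4 (thin lens f=53): x=1088/35 (≈31.0857) theta=8739/7420 (≈1.1778)
After 5 (propagate distance d=35): x=536521/7420 (≈72.3074) theta=8739/7420 (≈1.1778)
After 6 (thin lens f=12): x=536521/7420 (≈72.3074) theta=-431653/89040 (≈-4.8479)
After 7 (propagate distance d=29): x=-1215937/17808 (≈-68.2804) theta=-431653/89040 (≈-4.8479)
After 8 (thin lens f=49): x=-1215937/17808 (≈-68.2804) theta=-941957/272685 (≈-3.4544)
After 9 (propagate distance d=22 (to screen)): x=-629473429/4362960 (≈-144.2767) theta=-941957/272685 (≈-3.4544)
|theta_initial|=0.3000 |theta_final|=941957/272685 (≈3.4544) -> increased

Answer: yes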